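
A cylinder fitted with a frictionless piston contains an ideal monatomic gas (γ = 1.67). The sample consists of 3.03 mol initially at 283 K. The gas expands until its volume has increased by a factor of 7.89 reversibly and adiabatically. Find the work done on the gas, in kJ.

For a reversible adiabat TV^(γ−1) is constant, so T₂ = T₁ (V₁/V₂)^(γ−1).
T₂ = 283 × (1/7.89)^(0.67) = 70.92 K.
Q = 0, so ΔU = W_on_gas = nCᵥΔT with Cᵥ = R/(γ−1) = 12.41 J/(mol·K).
ΔU = 3.03 × 12.41 × (70.92 − 283) = -7974 J.

W ≈ -7.97 kJ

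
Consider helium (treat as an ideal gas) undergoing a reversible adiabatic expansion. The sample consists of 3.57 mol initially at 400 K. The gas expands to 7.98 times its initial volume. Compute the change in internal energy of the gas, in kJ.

ΔU ≈ -13.3 kJ

For a reversible adiabat TV^(γ−1) is constant, so T₂ = T₁ (V₁/V₂)^(γ−1).
γ = 5/3 for a monatomic ideal gas, so γ−1 = 2/3.
T₂ = 400 × (1/7.98)^(2/3) = 100.2 K.
Q = 0, so ΔU = W_on_gas = nCᵥΔT with Cᵥ = R/(γ−1) = 12.47 J/(mol·K).
ΔU = 3.57 × 12.47 × (100.2 − 400) = -13350 J.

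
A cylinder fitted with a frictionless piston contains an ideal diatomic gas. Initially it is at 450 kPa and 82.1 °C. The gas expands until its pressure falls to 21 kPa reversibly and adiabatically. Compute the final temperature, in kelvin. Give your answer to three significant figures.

Along an adiabat T P^((1−γ)/γ) is constant, so T₂ = T₁ (P₂/P₁)^((γ−1)/γ).
For a diatomic ideal gas γ = 7/5, so (γ−1)/γ = 2/7.
T₁ = 82.1 °C = 355.2 K.
T₂ = 355.2 × (21/450)^(2/7) = 148 K.

T₂ ≈ 148 K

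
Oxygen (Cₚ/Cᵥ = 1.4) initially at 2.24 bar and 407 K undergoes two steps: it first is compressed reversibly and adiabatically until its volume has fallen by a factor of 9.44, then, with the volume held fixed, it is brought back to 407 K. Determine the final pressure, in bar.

P₃ ≈ 21.1 bar

Adiabatic step (PV^γ = const): P₂ = 2.24×9.44^(1.4) = 51.9 bar; T₂ = 407×9.44^(0.4) = 999 K.
Isochoric: P₃ = P₂(T₃/T₂) = 51.9 × (407/999) = 21.15 bar.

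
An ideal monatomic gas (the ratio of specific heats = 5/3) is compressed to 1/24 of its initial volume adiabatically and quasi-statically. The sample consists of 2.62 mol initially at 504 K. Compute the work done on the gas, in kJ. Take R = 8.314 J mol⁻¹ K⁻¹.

Adiabatic: T₁V₁^(γ−1) = T₂V₂^(γ−1) ⇒ T₂ = T₁ (V₁/V₂)^(γ−1).
T₂ = 504 × 24^(2/3) = 4193 K.
Q = 0, so ΔU = W_on_gas = nCᵥΔT with Cᵥ = R/(γ−1) = 12.47 J/(mol·K).
ΔU = 2.62 × 12.47 × (4193 − 504) = 120500 J.

W ≈ 121 kJ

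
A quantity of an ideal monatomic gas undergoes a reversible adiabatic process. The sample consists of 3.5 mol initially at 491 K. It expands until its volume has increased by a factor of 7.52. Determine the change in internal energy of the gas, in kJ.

ΔU ≈ -15.8 kJ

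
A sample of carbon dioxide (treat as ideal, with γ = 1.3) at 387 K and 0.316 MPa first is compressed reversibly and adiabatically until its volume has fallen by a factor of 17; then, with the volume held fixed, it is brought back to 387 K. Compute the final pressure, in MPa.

Adiabatic step (PV^γ = const): P₂ = 0.316×17^(1.3) = 12.57 MPa; T₂ = 387×17^(0.3) = 905.4 K.
Isochoric: P₃ = P₂(T₃/T₂) = 12.57 × (387/905.4) = 5.372 MPa.

P₃ ≈ 5.37 MPa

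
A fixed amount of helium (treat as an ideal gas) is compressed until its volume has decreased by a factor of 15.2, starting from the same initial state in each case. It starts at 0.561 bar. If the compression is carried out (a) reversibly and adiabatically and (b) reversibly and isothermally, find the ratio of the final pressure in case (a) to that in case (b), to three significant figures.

For a monatomic ideal gas γ = 5/3.
Isothermal: P_b = P₁(V₁/V₂) = 0.561×15.2.
Adiabatic: P_a = P₁(V₁/V₂)^γ = 0.561×15.2^(5/3).
P_a/P_b = (V₁/V₂)^(γ−1) = 15.2^(2/3) = 6.136.

P_adiabatic / P_isothermal ≈ 6.14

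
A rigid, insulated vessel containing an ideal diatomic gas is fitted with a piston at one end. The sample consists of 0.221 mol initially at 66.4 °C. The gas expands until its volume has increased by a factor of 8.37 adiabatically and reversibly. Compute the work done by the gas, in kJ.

W ≈ 0.893 kJ

Adiabatic: T₁V₁^(γ−1) = T₂V₂^(γ−1) ⇒ T₂ = T₁ (V₁/V₂)^(γ−1).
γ = 7/5 for a diatomic ideal gas, so γ−1 = 2/5.
T₁ = 66.4 °C = 339.5 K.
T₂ = 339.5 × (1/8.37)^(2/5) = 145.1 K.
Q = 0, so ΔU = W_on_gas = nCᵥΔT with Cᵥ = R/(γ−1) = 20.79 J/(mol·K).
ΔU = 0.221 × 20.79 × (145.1 − 339.5) = -893 J.
Work done by the gas = −ΔU = 893 J.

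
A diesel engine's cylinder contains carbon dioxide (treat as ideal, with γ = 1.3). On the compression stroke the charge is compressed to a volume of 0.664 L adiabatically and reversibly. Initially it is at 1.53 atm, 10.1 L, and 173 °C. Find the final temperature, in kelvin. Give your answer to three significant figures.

Adiabatic: T₁V₁^(γ−1) = T₂V₂^(γ−1) ⇒ T₂ = T₁ (V₁/V₂)^(γ−1).
T₁ = 173 °C = 446.1 K.
T₂ = 446.1 × (10.1/0.664)^(0.3) = 1010 K.

T₂ ≈ 1010 K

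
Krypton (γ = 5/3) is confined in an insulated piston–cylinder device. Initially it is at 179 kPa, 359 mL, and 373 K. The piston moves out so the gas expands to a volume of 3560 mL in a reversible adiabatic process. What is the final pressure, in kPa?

Adiabatic: P₁V₁^γ = P₂V₂^γ ⇒ P₂ = P₁ (V₁/V₂)^γ.
P₂ = 179 × (359/3560)^(5/3) = 3.911 kPa.

P₂ ≈ 3.91 kPa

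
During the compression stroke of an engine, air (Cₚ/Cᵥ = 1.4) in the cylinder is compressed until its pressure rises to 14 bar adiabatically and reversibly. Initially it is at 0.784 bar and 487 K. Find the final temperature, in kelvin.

Along an adiabat T P^((1−γ)/γ) is constant, so T₂ = T₁ (P₂/P₁)^((γ−1)/γ).
T₂ = 487 × (14/0.784)^(0.286) = 1110 K.

T₂ ≈ 1110 K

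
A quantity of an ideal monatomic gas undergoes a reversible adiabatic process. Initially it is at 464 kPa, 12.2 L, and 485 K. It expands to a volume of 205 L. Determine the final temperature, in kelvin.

Adiabatic: T₁V₁^(γ−1) = T₂V₂^(γ−1) ⇒ T₂ = T₁ (V₁/V₂)^(γ−1).
γ = 5/3 for a monatomic ideal gas.
T₂ = 485 × (12.2/205)^(2/3) = 73.93 K.

T₂ ≈ 73.9 K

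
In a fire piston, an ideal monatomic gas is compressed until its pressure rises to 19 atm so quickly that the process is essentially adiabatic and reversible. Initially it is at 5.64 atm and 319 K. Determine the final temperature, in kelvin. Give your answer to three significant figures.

T₂ ≈ 519 K

Adiabatic: T₂/T₁ = (P₂/P₁)^((γ−1)/γ).
For a monatomic ideal gas γ = 5/3, so (γ−1)/γ = 2/5.
T₂ = 319 × (19/5.64)^(2/5) = 518.5 K.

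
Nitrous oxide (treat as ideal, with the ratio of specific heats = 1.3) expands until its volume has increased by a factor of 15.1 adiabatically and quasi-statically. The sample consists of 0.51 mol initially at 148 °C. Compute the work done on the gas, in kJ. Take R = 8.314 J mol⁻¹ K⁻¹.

Adiabatic: T₁V₁^(γ−1) = T₂V₂^(γ−1) ⇒ T₂ = T₁ (V₁/V₂)^(γ−1).
T₁ = 148 °C = 421.1 K.
T₂ = 421.1 × (1/15.1)^(0.3) = 186.5 K.
Q = 0, so ΔU = W_on_gas = nCᵥΔT with Cᵥ = R/(γ−1) = 27.71 J/(mol·K).
ΔU = 0.51 × 27.71 × (186.5 − 421.1) = -3316 J.

W ≈ -3.32 kJ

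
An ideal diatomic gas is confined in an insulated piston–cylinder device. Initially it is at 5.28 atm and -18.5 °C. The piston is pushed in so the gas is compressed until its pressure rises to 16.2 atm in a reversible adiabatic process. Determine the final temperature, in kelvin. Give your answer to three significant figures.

Along an adiabat T P^((1−γ)/γ) is constant, so T₂ = T₁ (P₂/P₁)^((γ−1)/γ).
For a diatomic ideal gas γ = 7/5, so (γ−1)/γ = 2/7.
T₁ = -18.5 °C = 254.6 K.
T₂ = 254.6 × (16.2/5.28)^(2/7) = 350.8 K.

T₂ ≈ 351 K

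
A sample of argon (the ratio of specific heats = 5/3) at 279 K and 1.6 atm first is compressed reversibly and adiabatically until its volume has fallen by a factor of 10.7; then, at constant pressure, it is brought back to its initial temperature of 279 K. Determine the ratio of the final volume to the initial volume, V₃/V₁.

V₃/V₁ ≈ 0.0192

Adiabatic step: V₂/V₁ = 0.09346; T₂ = T₁·10.7^(2/3) = 1355 K.
Isobaric step: V₃/V₂ = T₃/T₂ = 279/1355.
V₃/V₁ = (V₂/V₁)(V₃/V₂) = 0.09346 × (279/1355) = 0.01925.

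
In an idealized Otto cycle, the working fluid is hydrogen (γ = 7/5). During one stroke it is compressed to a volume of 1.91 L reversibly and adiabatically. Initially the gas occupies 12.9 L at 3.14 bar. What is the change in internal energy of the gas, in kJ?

ΔU ≈ 11.6 kJ

P₂ = P₁(V₁/V₂)^γ = 3.14×(12.9/1.91)^(7/5) = 45.53 bar.
For a reversible adiabat, W_by_gas = (P₁V₁ − P₂V₂)/(γ−1).
W_by = (314000×0.0129 − 4.553×10^6×0.00191) / (2/5) = -11610 J.
Q = 0 ⇒ ΔU = −W_by = 11610 J.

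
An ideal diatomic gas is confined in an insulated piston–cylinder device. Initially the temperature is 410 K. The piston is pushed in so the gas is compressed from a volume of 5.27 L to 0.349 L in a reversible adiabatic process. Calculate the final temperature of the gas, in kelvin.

For a reversible adiabat TV^(γ−1) is constant, so T₂ = T₁ (V₁/V₂)^(γ−1).
For a diatomic ideal gas γ = 7/5, so γ−1 = 2/5.
T₂ = 410 × (5.27/0.349)^(2/5) = 1214 K.

T₂ ≈ 1210 K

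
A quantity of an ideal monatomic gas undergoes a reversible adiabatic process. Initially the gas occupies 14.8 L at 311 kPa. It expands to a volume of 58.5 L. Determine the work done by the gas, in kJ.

γ = 5/3 for a monatomic ideal gas.
P₂ = P₁(V₁/V₂)^γ = 311×(14.8/58.5)^(5/3) = 31.47 kPa.
For a reversible adiabat, W_by_gas = (P₁V₁ − P₂V₂)/(γ−1).
W_by = (311000×0.0148 − 31470×0.0585) / (2/3) = 4142 J.

W ≈ 4.14 kJ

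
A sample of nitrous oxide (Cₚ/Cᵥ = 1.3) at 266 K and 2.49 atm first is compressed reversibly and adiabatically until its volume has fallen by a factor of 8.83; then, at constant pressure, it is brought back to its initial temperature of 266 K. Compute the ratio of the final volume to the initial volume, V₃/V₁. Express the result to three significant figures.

V₃/V₁ ≈ 0.0589

Adiabatic step: V₂/V₁ = 0.1133; T₂ = T₁·8.83^(0.3) = 511.3 K.
Isobaric step: V₃/V₂ = T₃/T₂ = 266/511.3.
V₃/V₁ = (V₂/V₁)(V₃/V₂) = 0.1133 × (266/511.3) = 0.05892.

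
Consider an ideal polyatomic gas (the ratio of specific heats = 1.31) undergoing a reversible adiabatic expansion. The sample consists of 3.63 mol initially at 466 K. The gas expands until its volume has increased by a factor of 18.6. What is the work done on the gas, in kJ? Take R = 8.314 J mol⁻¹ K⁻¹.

W ≈ -27.0 kJ

Adiabatic: T₁V₁^(γ−1) = T₂V₂^(γ−1) ⇒ T₂ = T₁ (V₁/V₂)^(γ−1).
T₂ = 466 × (1/18.6)^(0.31) = 188.3 K.
Q = 0, so ΔU = W_on_gas = nCᵥΔT with Cᵥ = R/(γ−1) = 26.82 J/(mol·K).
ΔU = 3.63 × 26.82 × (188.3 − 466) = -27040 J.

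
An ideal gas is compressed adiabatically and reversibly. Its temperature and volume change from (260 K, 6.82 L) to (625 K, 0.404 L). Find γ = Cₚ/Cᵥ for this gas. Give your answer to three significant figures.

TV^(γ−1) = const ⇒ γ − 1 = ln(T₂/T₁) / ln(V₁/V₂).
γ = 1 + ln(625/260) / ln(6.82/0.404) = 1.31.

γ ≈ 1.31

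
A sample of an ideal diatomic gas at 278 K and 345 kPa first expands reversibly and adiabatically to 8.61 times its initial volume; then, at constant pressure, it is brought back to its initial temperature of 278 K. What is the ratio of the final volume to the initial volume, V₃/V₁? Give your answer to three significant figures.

V₃/V₁ ≈ 20.4

For a diatomic ideal gas γ = 7/5.
Adiabatic step: V₂/V₁ = 8.61; T₂ = T₁·(1/8.61)^(2/5) = 117.5 K.
Isobaric step: V₃/V₂ = T₃/T₂ = 278/117.5.
V₃/V₁ = (V₂/V₁)(V₃/V₂) = 8.61 × (278/117.5) = 20.37.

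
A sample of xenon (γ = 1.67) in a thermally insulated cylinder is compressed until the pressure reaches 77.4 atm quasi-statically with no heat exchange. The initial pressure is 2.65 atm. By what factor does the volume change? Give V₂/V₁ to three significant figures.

V₂/V₁ ≈ 0.133

From PV^γ = const, V₂/V₁ = (P₁/P₂)^(1/γ).
V₂/V₁ = (2.65/77.4)^(0.599) = 0.1326.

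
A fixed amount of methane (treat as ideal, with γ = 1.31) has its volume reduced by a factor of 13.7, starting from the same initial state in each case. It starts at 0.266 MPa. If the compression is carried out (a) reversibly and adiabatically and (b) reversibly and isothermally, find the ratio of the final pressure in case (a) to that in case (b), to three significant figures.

P_adiabatic / P_isothermal ≈ 2.25

Isothermal: P_b = P₁(V₁/V₂) = 0.266×13.7.
Adiabatic: P_a = P₁(V₁/V₂)^γ = 0.266×13.7^(1.31).
P_a/P_b = (V₁/V₂)^(γ−1) = 13.7^(0.31) = 2.251.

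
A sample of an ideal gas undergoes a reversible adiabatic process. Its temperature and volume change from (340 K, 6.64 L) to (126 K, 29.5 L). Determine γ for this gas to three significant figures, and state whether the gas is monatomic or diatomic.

γ ≈ 1.67; monatomic

TV^(γ−1) = const ⇒ γ − 1 = ln(T₂/T₁) / ln(V₁/V₂).
γ = 1 + ln(126/340) / ln(6.64/29.5) = 1.666.
γ ≈ 1.67 is close to 5/3, so the gas is monatomic.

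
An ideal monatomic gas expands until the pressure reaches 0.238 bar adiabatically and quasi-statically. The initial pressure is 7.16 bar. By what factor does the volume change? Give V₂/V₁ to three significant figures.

V₂/V₁ ≈ 7.71

From PV^γ = const, V₂/V₁ = (P₁/P₂)^(1/γ).
For a monatomic ideal gas γ = 5/3.
V₂/V₁ = (7.16/0.238)^(3/5) = 7.709.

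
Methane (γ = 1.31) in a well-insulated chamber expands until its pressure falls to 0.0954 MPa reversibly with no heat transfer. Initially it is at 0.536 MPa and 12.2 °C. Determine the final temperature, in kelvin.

Along an adiabat T P^((1−γ)/γ) is constant, so T₂ = T₁ (P₂/P₁)^((γ−1)/γ).
T₁ = 12.2 °C = 285.3 K.
T₂ = 285.3 × (0.0954/0.536)^(0.237) = 189.7 K.

T₂ ≈ 190 K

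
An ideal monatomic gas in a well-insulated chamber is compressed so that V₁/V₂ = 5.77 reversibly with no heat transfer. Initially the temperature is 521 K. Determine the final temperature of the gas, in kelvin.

T₂ ≈ 1680 K

For a reversible adiabat TV^(γ−1) is constant, so T₂ = T₁ (V₁/V₂)^(γ−1).
For a monatomic ideal gas γ = 5/3, so γ−1 = 2/3.
T₂ = 521 × 5.77^(2/3) = 1676 K.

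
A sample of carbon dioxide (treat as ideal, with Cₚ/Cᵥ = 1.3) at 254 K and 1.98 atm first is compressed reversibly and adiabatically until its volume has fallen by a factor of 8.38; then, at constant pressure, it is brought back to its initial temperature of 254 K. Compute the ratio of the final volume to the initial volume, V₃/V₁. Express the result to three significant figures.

Adiabatic step: V₂/V₁ = 0.1193; T₂ = T₁·8.38^(0.3) = 480.6 K.
Isobaric step: V₃/V₂ = T₃/T₂ = 254/480.6.
V₃/V₁ = (V₂/V₁)(V₃/V₂) = 0.1193 × (254/480.6) = 0.06306.

V₃/V₁ ≈ 0.0631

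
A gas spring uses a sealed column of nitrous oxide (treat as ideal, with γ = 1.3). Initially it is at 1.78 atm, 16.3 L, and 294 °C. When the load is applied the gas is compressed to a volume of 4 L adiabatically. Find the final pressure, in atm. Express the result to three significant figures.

P₂ ≈ 11.1 atm

Adiabatic: P₁V₁^γ = P₂V₂^γ ⇒ P₂ = P₁ (V₁/V₂)^γ.
P₂ = 1.78 × (16.3/4)^(1.3) = 11.06 atm.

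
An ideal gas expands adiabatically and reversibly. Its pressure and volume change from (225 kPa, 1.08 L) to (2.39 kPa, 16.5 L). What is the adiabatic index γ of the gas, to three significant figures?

γ ≈ 1.67

PV^γ = const ⇒ γ = ln(P₂/P₁) / ln(V₁/V₂).
γ = ln(2.39/225) / ln(1.08/16.5) = 1.667.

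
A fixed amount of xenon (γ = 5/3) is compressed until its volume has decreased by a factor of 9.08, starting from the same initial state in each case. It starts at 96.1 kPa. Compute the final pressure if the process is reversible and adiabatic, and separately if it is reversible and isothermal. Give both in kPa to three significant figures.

Isothermal: P₂ = P₁(V₁/V₂) = 96.1×9.08 = 872.6 kPa.
Adiabatic: P₂ = P₁(V₁/V₂)^γ = 96.1×9.08^(5/3) = 3798 kPa.

adiabatic: 3800 kPa; isothermal: 873 kPa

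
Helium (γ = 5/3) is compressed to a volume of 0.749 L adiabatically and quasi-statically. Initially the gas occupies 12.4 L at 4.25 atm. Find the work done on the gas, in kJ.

W ≈ 44.0 kJ

P₂ = P₁(V₁/V₂)^γ = 4.25×(12.4/0.749)^(5/3) = 457 atm.
For a reversible adiabat, W_by_gas = (P₁V₁ − P₂V₂)/(γ−1).
W_by = (430600×0.0124 − 4.631×10^7×0.000749) / (2/3) = -44020 J.
W_on_gas = −W_by = 44020 J.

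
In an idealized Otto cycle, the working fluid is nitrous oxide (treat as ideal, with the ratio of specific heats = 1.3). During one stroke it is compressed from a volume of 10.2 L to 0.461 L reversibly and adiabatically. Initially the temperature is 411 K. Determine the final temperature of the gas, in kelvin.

T₂ ≈ 1040 K

For a reversible adiabat TV^(γ−1) is constant, so T₂ = T₁ (V₁/V₂)^(γ−1).
T₂ = 411 × (10.2/0.461)^(0.3) = 1041 K.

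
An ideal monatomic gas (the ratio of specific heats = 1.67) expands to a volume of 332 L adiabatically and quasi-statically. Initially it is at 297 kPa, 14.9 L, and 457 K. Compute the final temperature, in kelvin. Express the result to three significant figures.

T₂ ≈ 57.1 K

For a reversible adiabat TV^(γ−1) is constant, so T₂ = T₁ (V₁/V₂)^(γ−1).
T₂ = 457 × (14.9/332)^(0.67) = 57.12 K.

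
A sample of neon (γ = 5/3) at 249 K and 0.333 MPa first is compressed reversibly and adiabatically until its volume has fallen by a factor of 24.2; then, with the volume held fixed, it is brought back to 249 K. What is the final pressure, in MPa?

Adiabatic step (PV^γ = const): P₂ = 0.333×24.2^(5/3) = 67.42 MPa; T₂ = 249×24.2^(2/3) = 2083 K.
Isochoric: P₃ = P₂(T₃/T₂) = 67.42 × (249/2083) = 8.059 MPa.

P₃ ≈ 8.06 MPa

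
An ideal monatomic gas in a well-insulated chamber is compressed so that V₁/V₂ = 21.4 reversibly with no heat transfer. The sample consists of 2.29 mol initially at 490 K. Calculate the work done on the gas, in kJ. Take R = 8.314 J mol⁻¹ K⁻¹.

Adiabatic: T₁V₁^(γ−1) = T₂V₂^(γ−1) ⇒ T₂ = T₁ (V₁/V₂)^(γ−1).
γ = 5/3 for a monatomic ideal gas, so γ−1 = 2/3.
T₂ = 490 × 21.4^(2/3) = 3777 K.
Q = 0, so ΔU = W_on_gas = nCᵥΔT with Cᵥ = R/(γ−1) = 12.47 J/(mol·K).
ΔU = 2.29 × 12.47 × (3777 − 490) = 93870 J.

W ≈ 93.9 kJ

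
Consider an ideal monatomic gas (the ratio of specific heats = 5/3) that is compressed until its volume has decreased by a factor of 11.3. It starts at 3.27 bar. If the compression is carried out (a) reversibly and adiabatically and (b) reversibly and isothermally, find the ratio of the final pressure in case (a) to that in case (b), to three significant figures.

P_adiabatic / P_isothermal ≈ 5.04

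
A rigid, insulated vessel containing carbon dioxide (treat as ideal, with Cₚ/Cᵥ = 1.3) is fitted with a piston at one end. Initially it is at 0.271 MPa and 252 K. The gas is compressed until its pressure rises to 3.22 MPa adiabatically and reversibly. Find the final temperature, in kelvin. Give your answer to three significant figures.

T₂ ≈ 446 K

Along an adiabat T P^((1−γ)/γ) is constant, so T₂ = T₁ (P₂/P₁)^((γ−1)/γ).
T₂ = 252 × (3.22/0.271)^(0.231) = 446.1 K.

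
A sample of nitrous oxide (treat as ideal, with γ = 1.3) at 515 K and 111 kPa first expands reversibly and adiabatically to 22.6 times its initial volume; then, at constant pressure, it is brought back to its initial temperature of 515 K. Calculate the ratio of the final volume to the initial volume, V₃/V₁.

V₃/V₁ ≈ 57.6

Adiabatic step: V₂/V₁ = 22.6; T₂ = T₁·(1/22.6)^(0.3) = 202.1 K.
Isobaric step: V₃/V₂ = T₃/T₂ = 515/202.1.
V₃/V₁ = (V₂/V₁)(V₃/V₂) = 22.6 × (515/202.1) = 57.59.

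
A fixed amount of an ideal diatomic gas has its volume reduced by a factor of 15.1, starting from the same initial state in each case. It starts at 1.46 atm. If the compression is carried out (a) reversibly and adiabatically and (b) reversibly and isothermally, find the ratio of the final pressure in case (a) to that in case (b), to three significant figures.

P_adiabatic / P_isothermal ≈ 2.96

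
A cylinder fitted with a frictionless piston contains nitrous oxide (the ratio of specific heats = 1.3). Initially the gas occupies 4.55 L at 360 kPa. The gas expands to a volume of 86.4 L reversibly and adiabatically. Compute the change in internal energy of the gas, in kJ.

ΔU ≈ -3.20 kJ

P₂ = P₁(V₁/V₂)^γ = 360×(4.55/86.4)^(1.3) = 7.839 kPa.
For a reversible adiabat, W_by_gas = (P₁V₁ − P₂V₂)/(γ−1).
W_by = (360000×0.00455 − 7839×0.0864) / (0.3) = 3202 J.
Q = 0 ⇒ ΔU = −W_by = -3202 J.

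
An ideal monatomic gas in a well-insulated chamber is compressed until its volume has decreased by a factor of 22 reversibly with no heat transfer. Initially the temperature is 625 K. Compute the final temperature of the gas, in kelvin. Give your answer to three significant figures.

T₂ ≈ 4910 K

Adiabatic: T₁V₁^(γ−1) = T₂V₂^(γ−1) ⇒ T₂ = T₁ (V₁/V₂)^(γ−1).
For a monatomic ideal gas γ = 5/3, so γ−1 = 2/3.
T₂ = 625 × 22^(2/3) = 4907 K.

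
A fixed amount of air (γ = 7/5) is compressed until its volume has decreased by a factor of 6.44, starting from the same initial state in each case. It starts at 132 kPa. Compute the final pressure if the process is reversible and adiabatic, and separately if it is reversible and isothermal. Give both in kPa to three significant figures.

Isothermal: P₂ = P₁(V₁/V₂) = 132×6.44 = 850.1 kPa.
Adiabatic: P₂ = P₁(V₁/V₂)^γ = 132×6.44^(7/5) = 1791 kPa.

adiabatic: 1790 kPa; isothermal: 850 kPa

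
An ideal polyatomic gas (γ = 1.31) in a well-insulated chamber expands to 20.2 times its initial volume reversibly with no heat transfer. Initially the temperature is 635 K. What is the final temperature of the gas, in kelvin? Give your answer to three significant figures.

T₂ ≈ 250 K

Adiabatic: T₁V₁^(γ−1) = T₂V₂^(γ−1) ⇒ T₂ = T₁ (V₁/V₂)^(γ−1).
T₂ = 635 × (1/20.2)^(0.31) = 250.1 K.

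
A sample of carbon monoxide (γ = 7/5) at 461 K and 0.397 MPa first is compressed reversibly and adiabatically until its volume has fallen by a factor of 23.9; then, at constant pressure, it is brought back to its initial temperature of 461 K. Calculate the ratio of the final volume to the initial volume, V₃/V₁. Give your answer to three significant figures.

Adiabatic step: V₂/V₁ = 0.04184; T₂ = T₁·23.9^(2/5) = 1641 K.
Isobaric step: V₃/V₂ = T₃/T₂ = 461/1641.
V₃/V₁ = (V₂/V₁)(V₃/V₂) = 0.04184 × (461/1641) = 0.01176.

V₃/V₁ ≈ 0.0118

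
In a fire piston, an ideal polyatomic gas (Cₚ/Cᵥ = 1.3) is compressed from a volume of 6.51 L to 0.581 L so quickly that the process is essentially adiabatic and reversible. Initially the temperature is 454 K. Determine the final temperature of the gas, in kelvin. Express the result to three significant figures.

T₂ ≈ 937 K

Adiabatic: T₁V₁^(γ−1) = T₂V₂^(γ−1) ⇒ T₂ = T₁ (V₁/V₂)^(γ−1).
T₂ = 454 × (6.51/0.581)^(0.3) = 937.3 K.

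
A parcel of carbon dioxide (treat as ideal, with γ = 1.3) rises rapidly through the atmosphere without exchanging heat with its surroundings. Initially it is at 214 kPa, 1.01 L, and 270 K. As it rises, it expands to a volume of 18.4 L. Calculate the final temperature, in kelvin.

T₂ ≈ 113 K

Adiabatic: T₁V₁^(γ−1) = T₂V₂^(γ−1) ⇒ T₂ = T₁ (V₁/V₂)^(γ−1).
T₂ = 270 × (1.01/18.4)^(0.3) = 113 K.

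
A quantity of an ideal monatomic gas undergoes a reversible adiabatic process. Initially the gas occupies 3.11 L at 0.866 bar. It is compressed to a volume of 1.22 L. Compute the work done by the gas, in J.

W ≈ -350 J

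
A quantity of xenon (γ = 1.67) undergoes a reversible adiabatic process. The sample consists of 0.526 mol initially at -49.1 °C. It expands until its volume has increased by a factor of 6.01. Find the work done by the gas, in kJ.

W ≈ 1.02 kJ

For a reversible adiabat TV^(γ−1) is constant, so T₂ = T₁ (V₁/V₂)^(γ−1).
T₁ = -49.1 °C = 224 K.
T₂ = 224 × (1/6.01)^(0.67) = 67.38 K.
Q = 0, so ΔU = W_on_gas = nCᵥΔT with Cᵥ = R/(γ−1) = 12.41 J/(mol·K).
ΔU = 0.526 × 12.41 × (67.38 − 224) = -1023 J.
Work done by the gas = −ΔU = 1023 J.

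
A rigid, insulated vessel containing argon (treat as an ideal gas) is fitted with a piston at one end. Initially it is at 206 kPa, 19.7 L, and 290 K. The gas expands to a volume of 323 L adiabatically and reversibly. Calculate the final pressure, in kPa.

P₂ ≈ 1.95 kPa

Since PV^γ is constant along a reversible adiabat, P₂ = P₁ (V₁/V₂)^γ.
γ = 5/3 for a monatomic ideal gas.
P₂ = 206 × (19.7/323)^(5/3) = 1.947 kPa.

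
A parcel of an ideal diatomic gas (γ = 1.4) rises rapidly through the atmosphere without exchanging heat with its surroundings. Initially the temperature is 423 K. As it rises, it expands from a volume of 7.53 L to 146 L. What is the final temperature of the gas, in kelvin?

For a reversible adiabat TV^(γ−1) is constant, so T₂ = T₁ (V₁/V₂)^(γ−1).
T₂ = 423 × (7.53/146)^(0.4) = 129.2 K.

T₂ ≈ 129 K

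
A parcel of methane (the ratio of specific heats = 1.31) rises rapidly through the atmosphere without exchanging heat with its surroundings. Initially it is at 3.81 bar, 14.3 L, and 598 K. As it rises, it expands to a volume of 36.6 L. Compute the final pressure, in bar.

P₂ ≈ 1.11 bar

Adiabatic: P₁V₁^γ = P₂V₂^γ ⇒ P₂ = P₁ (V₁/V₂)^γ.
P₂ = 3.81 × (14.3/36.6)^(1.31) = 1.112 bar.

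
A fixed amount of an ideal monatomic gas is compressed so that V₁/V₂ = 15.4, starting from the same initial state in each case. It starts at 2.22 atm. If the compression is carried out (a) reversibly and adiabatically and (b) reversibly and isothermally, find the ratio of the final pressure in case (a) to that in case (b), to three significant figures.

P_adiabatic / P_isothermal ≈ 6.19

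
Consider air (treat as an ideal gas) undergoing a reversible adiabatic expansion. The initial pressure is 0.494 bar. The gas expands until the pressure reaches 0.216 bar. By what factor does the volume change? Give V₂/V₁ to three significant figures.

V₂/V₁ ≈ 1.81

From PV^γ = const, V₂/V₁ = (P₁/P₂)^(1/γ).
For a diatomic ideal gas γ = 7/5.
V₂/V₁ = (0.494/0.216)^(5/7) = 1.806.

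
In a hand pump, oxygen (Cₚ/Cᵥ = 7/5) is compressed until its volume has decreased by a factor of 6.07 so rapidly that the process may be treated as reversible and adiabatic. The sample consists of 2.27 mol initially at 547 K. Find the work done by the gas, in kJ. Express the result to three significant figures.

W ≈ -27.3 kJ

Adiabatic: T₁V₁^(γ−1) = T₂V₂^(γ−1) ⇒ T₂ = T₁ (V₁/V₂)^(γ−1).
T₂ = 547 × 6.07^(2/5) = 1125 K.
Q = 0, so ΔU = W_on_gas = nCᵥΔT with Cᵥ = R/(γ−1) = 20.79 J/(mol·K).
ΔU = 2.27 × 20.79 × (1125 − 547) = 27280 J.
Work done by the gas = −ΔU = -27280 J.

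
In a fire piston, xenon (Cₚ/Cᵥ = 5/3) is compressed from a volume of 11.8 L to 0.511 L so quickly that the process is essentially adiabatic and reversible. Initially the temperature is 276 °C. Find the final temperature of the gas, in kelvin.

T₂ ≈ 4450 K

For a reversible adiabat TV^(γ−1) is constant, so T₂ = T₁ (V₁/V₂)^(γ−1).
T₁ = 276 °C = 549.1 K.
T₂ = 549.1 × (11.8/0.511)^(2/3) = 4453 K.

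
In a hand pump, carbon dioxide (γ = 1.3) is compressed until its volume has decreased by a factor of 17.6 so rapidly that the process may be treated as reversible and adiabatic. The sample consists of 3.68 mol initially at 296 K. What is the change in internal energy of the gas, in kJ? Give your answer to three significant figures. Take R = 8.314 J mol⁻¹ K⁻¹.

Adiabatic: T₁V₁^(γ−1) = T₂V₂^(γ−1) ⇒ T₂ = T₁ (V₁/V₂)^(γ−1).
T₂ = 296 × 17.6^(0.3) = 699.8 K.
Q = 0, so ΔU = W_on_gas = nCᵥΔT with Cᵥ = R/(γ−1) = 27.71 J/(mol·K).
ΔU = 3.68 × 27.71 × (699.8 − 296) = 41180 J.

ΔU ≈ 41.2 kJ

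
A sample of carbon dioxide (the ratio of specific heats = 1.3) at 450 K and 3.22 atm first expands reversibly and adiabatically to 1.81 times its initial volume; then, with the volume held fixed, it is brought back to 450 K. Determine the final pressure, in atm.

Adiabatic step (PV^γ = const): P₂ = 3.22×(1/1.81)^(1.3) = 1.489 atm; T₂ = 450×(1/1.81)^(0.3) = 376.6 K.
Isochoric: P₃ = P₂(T₃/T₂) = 1.489 × (450/376.6) = 1.779 atm.

P₃ ≈ 1.78 atm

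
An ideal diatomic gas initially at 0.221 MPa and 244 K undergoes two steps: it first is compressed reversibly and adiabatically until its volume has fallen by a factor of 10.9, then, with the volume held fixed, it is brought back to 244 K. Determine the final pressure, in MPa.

For a diatomic ideal gas γ = 7/5.
Adiabatic step (PV^γ = const): P₂ = 0.221×10.9^(7/5) = 6.263 MPa; T₂ = 244×10.9^(2/5) = 634.4 K.
Isochoric: P₃ = P₂(T₃/T₂) = 6.263 × (244/634.4) = 2.409 MPa.

P₃ ≈ 2.41 MPa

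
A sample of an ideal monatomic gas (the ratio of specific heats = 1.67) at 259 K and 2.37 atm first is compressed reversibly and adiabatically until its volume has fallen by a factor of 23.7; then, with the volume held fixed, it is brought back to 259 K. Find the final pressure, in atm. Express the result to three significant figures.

Adiabatic step (PV^γ = const): P₂ = 2.37×23.7^(1.67) = 468.4 atm; T₂ = 259×23.7^(0.67) = 2160 K.
Isochoric: P₃ = P₂(T₃/T₂) = 468.4 × (259/2160) = 56.17 atm.

P₃ ≈ 56.2 atm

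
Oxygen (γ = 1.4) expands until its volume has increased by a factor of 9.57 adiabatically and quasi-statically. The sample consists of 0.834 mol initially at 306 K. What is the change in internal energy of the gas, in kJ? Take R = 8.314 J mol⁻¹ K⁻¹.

ΔU ≈ -3.16 kJ

Adiabatic: T₁V₁^(γ−1) = T₂V₂^(γ−1) ⇒ T₂ = T₁ (V₁/V₂)^(γ−1).
T₂ = 306 × (1/9.57)^(0.4) = 124 K.
Q = 0, so ΔU = W_on_gas = nCᵥΔT with Cᵥ = R/(γ−1) = 20.79 J/(mol·K).
ΔU = 0.834 × 20.79 × (124 − 306) = -3155 J.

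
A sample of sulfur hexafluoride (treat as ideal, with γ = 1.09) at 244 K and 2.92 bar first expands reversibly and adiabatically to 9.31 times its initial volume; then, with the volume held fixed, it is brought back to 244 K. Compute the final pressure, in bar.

P₃ ≈ 0.314 bar

Adiabatic step (PV^γ = const): P₂ = 2.92×(1/9.31)^(1.09) = 0.2566 bar; T₂ = 244×(1/9.31)^(0.09) = 199.6 K.
Isochoric: P₃ = P₂(T₃/T₂) = 0.2566 × (244/199.6) = 0.3136 bar.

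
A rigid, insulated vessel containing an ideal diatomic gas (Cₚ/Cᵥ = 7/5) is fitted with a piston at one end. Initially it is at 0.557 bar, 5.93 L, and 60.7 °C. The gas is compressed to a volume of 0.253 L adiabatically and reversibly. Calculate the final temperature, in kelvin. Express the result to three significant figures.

For a reversible adiabat TV^(γ−1) is constant, so T₂ = T₁ (V₁/V₂)^(γ−1).
T₁ = 60.7 °C = 333.8 K.
T₂ = 333.8 × (5.93/0.253)^(2/5) = 1179 K.

T₂ ≈ 1180 K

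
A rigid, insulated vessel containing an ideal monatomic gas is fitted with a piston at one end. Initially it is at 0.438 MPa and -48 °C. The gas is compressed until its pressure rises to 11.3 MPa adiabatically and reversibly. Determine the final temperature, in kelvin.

Adiabatic: T₂/T₁ = (P₂/P₁)^((γ−1)/γ).
For a monatomic ideal gas γ = 5/3, so (γ−1)/γ = 2/5.
T₁ = -48 °C = 225.1 K.
T₂ = 225.1 × (11.3/0.438)^(2/5) = 826.3 K.

T₂ ≈ 826 K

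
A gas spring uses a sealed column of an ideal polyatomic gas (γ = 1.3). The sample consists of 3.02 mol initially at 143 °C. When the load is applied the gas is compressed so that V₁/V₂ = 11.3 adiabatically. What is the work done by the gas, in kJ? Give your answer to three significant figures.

Adiabatic: T₁V₁^(γ−1) = T₂V₂^(γ−1) ⇒ T₂ = T₁ (V₁/V₂)^(γ−1).
T₁ = 143 °C = 416.1 K.
T₂ = 416.1 × 11.3^(0.3) = 861.3 K.
Q = 0, so ΔU = W_on_gas = nCᵥΔT with Cᵥ = R/(γ−1) = 27.71 J/(mol·K).
ΔU = 3.02 × 27.71 × (861.3 − 416.1) = 37260 J.
Work done by the gas = −ΔU = -37260 J.

W ≈ -37.3 kJ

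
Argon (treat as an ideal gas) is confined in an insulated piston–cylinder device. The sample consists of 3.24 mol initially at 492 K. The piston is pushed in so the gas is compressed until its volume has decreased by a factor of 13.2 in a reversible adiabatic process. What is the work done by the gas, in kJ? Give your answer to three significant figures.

W ≈ -91.2 kJ

Adiabatic: T₁V₁^(γ−1) = T₂V₂^(γ−1) ⇒ T₂ = T₁ (V₁/V₂)^(γ−1).
γ = 5/3 for a monatomic ideal gas, so γ−1 = 2/3.
T₂ = 492 × 13.2^(2/3) = 2748 K.
Q = 0, so ΔU = W_on_gas = nCᵥΔT with Cᵥ = R/(γ−1) = 12.47 J/(mol·K).
ΔU = 3.24 × 12.47 × (2748 − 492) = 91160 J.
Work done by the gas = −ΔU = -91160 J.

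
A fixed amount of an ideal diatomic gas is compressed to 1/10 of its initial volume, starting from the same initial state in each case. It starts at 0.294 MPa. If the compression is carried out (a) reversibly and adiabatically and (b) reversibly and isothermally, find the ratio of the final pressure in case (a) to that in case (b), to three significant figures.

For a diatomic ideal gas γ = 7/5.
Isothermal: P_b = P₁(V₁/V₂) = 0.294×10.
Adiabatic: P_a = P₁(V₁/V₂)^γ = 0.294×10^(7/5).
P_a/P_b = (V₁/V₂)^(γ−1) = 10^(2/5) = 2.512.

P_adiabatic / P_isothermal ≈ 2.51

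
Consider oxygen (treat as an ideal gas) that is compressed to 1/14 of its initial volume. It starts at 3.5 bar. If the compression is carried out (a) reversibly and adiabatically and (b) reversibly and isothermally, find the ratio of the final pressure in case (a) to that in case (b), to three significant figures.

For a diatomic ideal gas γ = 7/5.
Isothermal: P_b = P₁(V₁/V₂) = 3.5×14.
Adiabatic: P_a = P₁(V₁/V₂)^γ = 3.5×14^(7/5).
P_a/P_b = (V₁/V₂)^(γ−1) = 14^(2/5) = 2.874.

P_adiabatic / P_isothermal ≈ 2.87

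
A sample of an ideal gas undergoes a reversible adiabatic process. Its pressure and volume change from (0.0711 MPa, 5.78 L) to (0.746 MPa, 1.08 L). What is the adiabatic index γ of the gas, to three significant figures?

γ ≈ 1.40

PV^γ = const ⇒ γ = ln(P₂/P₁) / ln(V₁/V₂).
γ = ln(0.746/0.0711) / ln(5.78/1.08) = 1.401.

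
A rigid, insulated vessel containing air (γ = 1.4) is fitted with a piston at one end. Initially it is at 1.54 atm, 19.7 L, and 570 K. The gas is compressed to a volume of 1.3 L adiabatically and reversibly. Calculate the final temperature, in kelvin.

T₂ ≈ 1690 K

For a reversible adiabat TV^(γ−1) is constant, so T₂ = T₁ (V₁/V₂)^(γ−1).
T₂ = 570 × (19.7/1.3)^(0.4) = 1691 K.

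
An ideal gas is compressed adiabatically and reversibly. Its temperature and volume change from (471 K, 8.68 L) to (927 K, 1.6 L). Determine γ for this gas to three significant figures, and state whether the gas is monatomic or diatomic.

γ ≈ 1.40; diatomic

TV^(γ−1) = const ⇒ γ − 1 = ln(T₂/T₁) / ln(V₁/V₂).
γ = 1 + ln(927/471) / ln(8.68/1.6) = 1.4.
γ ≈ 1.40 is close to 7/5, so the gas is diatomic.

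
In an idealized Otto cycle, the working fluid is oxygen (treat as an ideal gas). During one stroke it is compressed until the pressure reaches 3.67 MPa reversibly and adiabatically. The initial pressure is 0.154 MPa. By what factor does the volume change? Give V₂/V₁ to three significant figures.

V₂/V₁ ≈ 0.104

From PV^γ = const, V₂/V₁ = (P₁/P₂)^(1/γ).
For a diatomic ideal gas γ = 7/5.
V₂/V₁ = (0.154/3.67)^(5/7) = 0.1038.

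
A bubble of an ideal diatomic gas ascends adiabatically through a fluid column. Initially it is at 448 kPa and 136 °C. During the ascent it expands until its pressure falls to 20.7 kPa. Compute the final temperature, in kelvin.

T₂ ≈ 170 K

Adiabatic: T₂/T₁ = (P₂/P₁)^((γ−1)/γ).
For a diatomic ideal gas γ = 7/5, so (γ−1)/γ = 2/7.
T₁ = 136 °C = 409.1 K.
T₂ = 409.1 × (20.7/448)^(2/7) = 170 K.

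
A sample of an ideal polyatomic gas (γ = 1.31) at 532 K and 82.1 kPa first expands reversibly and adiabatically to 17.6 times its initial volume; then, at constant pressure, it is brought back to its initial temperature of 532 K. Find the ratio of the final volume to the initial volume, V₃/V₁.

V₃/V₁ ≈ 42.8

Adiabatic step: V₂/V₁ = 17.6; T₂ = T₁·(1/17.6)^(0.31) = 218.7 K.
Isobaric step: V₃/V₂ = T₃/T₂ = 532/218.7.
V₃/V₁ = (V₂/V₁)(V₃/V₂) = 17.6 × (532/218.7) = 42.82.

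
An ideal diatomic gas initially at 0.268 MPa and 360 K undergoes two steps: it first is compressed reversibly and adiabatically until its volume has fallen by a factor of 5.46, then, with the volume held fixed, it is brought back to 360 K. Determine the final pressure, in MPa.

P₃ ≈ 1.46 MPa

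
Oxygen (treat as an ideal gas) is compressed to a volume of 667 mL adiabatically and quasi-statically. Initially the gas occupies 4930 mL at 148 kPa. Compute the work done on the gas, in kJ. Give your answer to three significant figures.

W ≈ 2.24 kJ

γ = 7/5 for a diatomic ideal gas.
P₂ = P₁(V₁/V₂)^γ = 148×(4930/667)^(7/5) = 2435 kPa.
For a reversible adiabat, W_by_gas = (P₁V₁ − P₂V₂)/(γ−1).
W_by = (148000×0.00493 − 2.435×10^6×0.000667) / (2/5) = -2236 J.
W_on_gas = −W_by = 2236 J.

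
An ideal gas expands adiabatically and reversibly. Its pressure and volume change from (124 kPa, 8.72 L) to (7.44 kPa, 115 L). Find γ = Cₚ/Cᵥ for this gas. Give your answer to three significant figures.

γ ≈ 1.09

PV^γ = const ⇒ γ = ln(P₂/P₁) / ln(V₁/V₂).
γ = ln(7.44/124) / ln(8.72/115) = 1.091.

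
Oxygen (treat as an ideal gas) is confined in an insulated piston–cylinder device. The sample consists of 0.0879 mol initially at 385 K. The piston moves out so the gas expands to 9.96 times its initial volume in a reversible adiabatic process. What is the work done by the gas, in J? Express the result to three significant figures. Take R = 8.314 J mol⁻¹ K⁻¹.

For a reversible adiabat TV^(γ−1) is constant, so T₂ = T₁ (V₁/V₂)^(γ−1).
γ = 7/5 for a diatomic ideal gas, so γ−1 = 2/5.
T₂ = 385 × (1/9.96)^(2/5) = 153.5 K.
Q = 0, so ΔU = W_on_gas = nCᵥΔT with Cᵥ = R/(γ−1) = 20.79 J/(mol·K).
ΔU = 0.0879 × 20.79 × (153.5 − 385) = -422.9 J.
Work done by the gas = −ΔU = 422.9 J.

W ≈ 423 J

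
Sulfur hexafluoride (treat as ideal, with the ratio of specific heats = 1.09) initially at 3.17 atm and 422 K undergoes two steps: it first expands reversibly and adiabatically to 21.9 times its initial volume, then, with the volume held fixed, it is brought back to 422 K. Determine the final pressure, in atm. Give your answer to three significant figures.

P₃ ≈ 0.145 atm

Adiabatic step (PV^γ = const): P₂ = 3.17×(1/21.9)^(1.09) = 0.1096 atm; T₂ = 422×(1/21.9)^(0.09) = 319.6 K.
Isochoric: P₃ = P₂(T₃/T₂) = 0.1096 × (422/319.6) = 0.1447 atm.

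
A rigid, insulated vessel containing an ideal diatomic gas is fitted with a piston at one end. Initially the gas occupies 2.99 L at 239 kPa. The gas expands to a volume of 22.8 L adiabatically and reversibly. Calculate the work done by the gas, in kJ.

W ≈ 0.994 kJ

γ = 7/5 for a diatomic ideal gas.
P₂ = P₁(V₁/V₂)^γ = 239×(2.99/22.8)^(7/5) = 13.91 kPa.
For a reversible adiabat, W_by_gas = (P₁V₁ − P₂V₂)/(γ−1).
W_by = (239000×0.00299 − 13910×0.0228) / (2/5) = 993.8 J.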